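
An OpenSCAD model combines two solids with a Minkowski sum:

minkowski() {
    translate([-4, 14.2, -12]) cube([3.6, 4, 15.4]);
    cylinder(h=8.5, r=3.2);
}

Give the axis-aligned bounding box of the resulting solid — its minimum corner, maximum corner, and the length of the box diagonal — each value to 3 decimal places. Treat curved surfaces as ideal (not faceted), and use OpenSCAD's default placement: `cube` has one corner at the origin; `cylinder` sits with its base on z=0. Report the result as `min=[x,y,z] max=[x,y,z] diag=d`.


A = translate([-4, 14.2, -12]) cube([3.6, 4, 15.4]) → bbox [-4,14.2,-12] .. [-0.4,18.2,3.4]
B = cylinder(h=8.5, r=3.2) → bbox [-3.2,-3.2,0] .. [3.2,3.2,8.5]
lo = A.lo+B.lo = [-4-3.2, 14.2-3.2, -12+0] = [-7.200,11.000,-12.000]
hi = A.hi+B.hi = [-0.4+3.2, 18.2+3.2, 3.4+8.5] = [2.800,21.400,11.900]
diag = √(10²+10.4²+23.9²) = √779.37 = 27.917

min=[-7.200,11.000,-12.000] max=[2.800,21.400,11.900] diag=27.917


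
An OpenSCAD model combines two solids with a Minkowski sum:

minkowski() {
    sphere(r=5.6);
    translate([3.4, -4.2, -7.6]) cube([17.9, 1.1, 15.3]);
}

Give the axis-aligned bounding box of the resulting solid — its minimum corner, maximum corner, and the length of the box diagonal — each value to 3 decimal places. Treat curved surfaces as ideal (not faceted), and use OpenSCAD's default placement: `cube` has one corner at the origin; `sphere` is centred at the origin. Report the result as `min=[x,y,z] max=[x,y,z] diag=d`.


min=[-2.200,-9.800,-13.200] max=[26.900,2.500,13.300] diag=41.235

A = translate([3.4, -4.2, -7.6]) cube([17.9, 1.1, 15.3]) → bbox [3.4,-4.2,-7.6] .. [21.3,-3.1,7.7]
B = sphere(r=5.6) → bbox [-5.6,-5.6,-5.6] .. [5.6,5.6,5.6]
lo = A.lo+B.lo = [3.4-5.6, -4.2-5.6, -7.6-5.6] = [-2.200,-9.800,-13.200]
hi = A.hi+B.hi = [21.3+5.6, -3.1+5.6, 7.7+5.6] = [26.900,2.500,13.300]
diag = √(29.1²+12.3²+26.5²) = √1700.35 = 41.235


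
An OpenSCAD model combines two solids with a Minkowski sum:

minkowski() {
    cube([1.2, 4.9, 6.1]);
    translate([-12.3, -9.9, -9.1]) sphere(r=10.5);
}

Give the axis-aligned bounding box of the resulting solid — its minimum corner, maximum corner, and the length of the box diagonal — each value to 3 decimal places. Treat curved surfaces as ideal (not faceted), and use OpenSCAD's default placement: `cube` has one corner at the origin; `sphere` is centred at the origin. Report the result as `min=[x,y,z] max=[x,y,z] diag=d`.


min=[-22.800,-20.400,-19.600] max=[-0.600,5.500,7.500] diag=43.567

A = translate([-12.3, -9.9, -9.1]) sphere(r=10.5) → bbox [-22.8,-20.4,-19.6] .. [-1.8,0.6,1.4]
B = cube([1.2, 4.9, 6.1]) → bbox [0,0,0] .. [1.2,4.9,6.1]
lo = A.lo+B.lo = [-22.8+0, -20.4+0, -19.6+0] = [-22.800,-20.400,-19.600]
hi = A.hi+B.hi = [-1.8+1.2, 0.6+4.9, 1.4+6.1] = [-0.600,5.500,7.500]
diag = √(22.2²+25.9²+27.1²) = √1898.06 = 43.567


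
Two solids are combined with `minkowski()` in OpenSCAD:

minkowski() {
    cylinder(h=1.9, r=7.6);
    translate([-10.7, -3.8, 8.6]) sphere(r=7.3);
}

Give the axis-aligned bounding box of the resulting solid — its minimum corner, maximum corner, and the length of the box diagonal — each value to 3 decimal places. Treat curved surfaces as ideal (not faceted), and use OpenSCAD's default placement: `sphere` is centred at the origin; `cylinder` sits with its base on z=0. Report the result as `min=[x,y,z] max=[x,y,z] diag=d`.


A = translate([-10.7, -3.8, 8.6]) sphere(r=7.3) → bbox [-18,-11.1,1.3] .. [-3.4,3.5,15.9]
B = cylinder(h=1.9, r=7.6) → bbox [-7.6,-7.6,0] .. [7.6,7.6,1.9]
lo = A.lo+B.lo = [-18-7.6, -11.1-7.6, 1.3+0] = [-25.600,-18.700,1.300]
hi = A.hi+B.hi = [-3.4+7.6, 3.5+7.6, 15.9+1.9] = [4.200,11.100,17.800]
diag = √(29.8²+29.8²+16.5²) = √2048.33 = 45.258

min=[-25.600,-18.700,1.300] max=[4.200,11.100,17.800] diag=45.258


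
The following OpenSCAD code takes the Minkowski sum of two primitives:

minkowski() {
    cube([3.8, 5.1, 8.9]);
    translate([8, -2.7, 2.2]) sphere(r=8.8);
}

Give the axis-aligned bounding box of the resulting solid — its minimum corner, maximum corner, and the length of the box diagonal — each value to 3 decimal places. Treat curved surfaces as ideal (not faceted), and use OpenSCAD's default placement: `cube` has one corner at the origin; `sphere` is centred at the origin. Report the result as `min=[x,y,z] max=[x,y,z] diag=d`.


A = translate([8, -2.7, 2.2]) sphere(r=8.8) → bbox [-0.8,-11.5,-6.6] .. [16.8,6.1,11]
B = cube([3.8, 5.1, 8.9]) → bbox [0,0,0] .. [3.8,5.1,8.9]
lo = A.lo+B.lo = [-0.8+0, -11.5+0, -6.6+0] = [-0.800,-11.500,-6.600]
hi = A.hi+B.hi = [16.8+3.8, 6.1+5.1, 11+8.9] = [20.600,11.200,19.900]
diag = √(21.4²+22.7²+26.5²) = √1675.5 = 40.933

min=[-0.800,-11.500,-6.600] max=[20.600,11.200,19.900] diag=40.933


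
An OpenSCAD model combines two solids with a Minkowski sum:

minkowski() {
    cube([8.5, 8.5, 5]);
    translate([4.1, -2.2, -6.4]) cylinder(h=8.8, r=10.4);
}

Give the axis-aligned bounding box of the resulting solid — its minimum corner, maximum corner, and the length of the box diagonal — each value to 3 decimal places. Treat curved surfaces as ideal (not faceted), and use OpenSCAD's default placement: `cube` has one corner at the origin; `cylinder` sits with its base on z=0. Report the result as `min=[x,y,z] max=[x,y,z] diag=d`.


min=[-6.300,-12.600,-6.400] max=[23.000,16.700,7.400] diag=43.674

A = translate([4.1, -2.2, -6.4]) cylinder(h=8.8, r=10.4) → bbox [-6.3,-12.6,-6.4] .. [14.5,8.2,2.4]
B = cube([8.5, 8.5, 5]) → bbox [0,0,0] .. [8.5,8.5,5]
lo = A.lo+B.lo = [-6.3+0, -12.6+0, -6.4+0] = [-6.300,-12.600,-6.400]
hi = A.hi+B.hi = [14.5+8.5, 8.2+8.5, 2.4+5] = [23.000,16.700,7.400]
diag = √(29.3²+29.3²+13.8²) = √1907.42 = 43.674


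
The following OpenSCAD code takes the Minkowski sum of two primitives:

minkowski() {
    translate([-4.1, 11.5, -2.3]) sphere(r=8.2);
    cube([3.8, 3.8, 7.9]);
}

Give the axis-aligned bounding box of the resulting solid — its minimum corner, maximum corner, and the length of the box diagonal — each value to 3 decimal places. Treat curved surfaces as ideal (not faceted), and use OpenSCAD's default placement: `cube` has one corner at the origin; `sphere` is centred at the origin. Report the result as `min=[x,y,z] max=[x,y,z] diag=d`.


min=[-12.300,3.300,-10.500] max=[7.900,23.500,13.800] diag=37.504

A = translate([-4.1, 11.5, -2.3]) sphere(r=8.2) → bbox [-12.3,3.3,-10.5] .. [4.1,19.7,5.9]
B = cube([3.8, 3.8, 7.9]) → bbox [0,0,0] .. [3.8,3.8,7.9]
lo = A.lo+B.lo = [-12.3+0, 3.3+0, -10.5+0] = [-12.300,3.300,-10.500]
hi = A.hi+B.hi = [4.1+3.8, 19.7+3.8, 5.9+7.9] = [7.900,23.500,13.800]
diag = √(20.2²+20.2²+24.3²) = √1406.57 = 37.504


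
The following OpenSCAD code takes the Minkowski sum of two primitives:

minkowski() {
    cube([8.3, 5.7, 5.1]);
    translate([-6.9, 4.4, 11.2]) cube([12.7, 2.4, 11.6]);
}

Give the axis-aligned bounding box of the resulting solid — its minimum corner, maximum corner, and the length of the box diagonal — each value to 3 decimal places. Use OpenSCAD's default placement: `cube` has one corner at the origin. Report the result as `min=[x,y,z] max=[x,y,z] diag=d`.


min=[-6.900,4.400,11.200] max=[14.100,12.500,27.900] diag=28.027

A = translate([-6.9, 4.4, 11.2]) cube([12.7, 2.4, 11.6]) → bbox [-6.9,4.4,11.2] .. [5.8,6.8,22.8]
B = cube([8.3, 5.7, 5.1]) → bbox [0,0,0] .. [8.3,5.7,5.1]
lo = A.lo+B.lo = [-6.9+0, 4.4+0, 11.2+0] = [-6.900,4.400,11.200]
hi = A.hi+B.hi = [5.8+8.3, 6.8+5.7, 22.8+5.1] = [14.100,12.500,27.900]
diag = √(21²+8.1²+16.7²) = √785.5 = 28.027


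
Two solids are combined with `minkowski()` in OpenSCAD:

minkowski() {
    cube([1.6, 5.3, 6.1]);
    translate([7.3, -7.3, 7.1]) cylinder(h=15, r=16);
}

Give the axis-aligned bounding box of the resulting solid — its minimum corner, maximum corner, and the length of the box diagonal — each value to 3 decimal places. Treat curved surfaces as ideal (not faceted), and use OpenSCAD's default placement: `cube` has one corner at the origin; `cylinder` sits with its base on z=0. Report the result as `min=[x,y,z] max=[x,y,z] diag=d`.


min=[-8.700,-23.300,7.100] max=[24.900,14.000,28.200] diag=54.456

A = translate([7.3, -7.3, 7.1]) cylinder(h=15, r=16) → bbox [-8.7,-23.3,7.1] .. [23.3,8.7,22.1]
B = cube([1.6, 5.3, 6.1]) → bbox [0,0,0] .. [1.6,5.3,6.1]
lo = A.lo+B.lo = [-8.7+0, -23.3+0, 7.1+0] = [-8.700,-23.300,7.100]
hi = A.hi+B.hi = [23.3+1.6, 8.7+5.3, 22.1+6.1] = [24.900,14.000,28.200]
diag = √(33.6²+37.3²+21.1²) = √2965.46 = 54.456


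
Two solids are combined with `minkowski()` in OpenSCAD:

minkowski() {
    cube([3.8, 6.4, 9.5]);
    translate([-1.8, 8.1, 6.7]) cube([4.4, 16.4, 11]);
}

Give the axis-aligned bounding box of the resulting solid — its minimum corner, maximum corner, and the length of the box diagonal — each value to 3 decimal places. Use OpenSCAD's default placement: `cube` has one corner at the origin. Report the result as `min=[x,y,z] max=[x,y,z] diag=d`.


A = translate([-1.8, 8.1, 6.7]) cube([4.4, 16.4, 11]) → bbox [-1.8,8.1,6.7] .. [2.6,24.5,17.7]
B = cube([3.8, 6.4, 9.5]) → bbox [0,0,0] .. [3.8,6.4,9.5]
lo = A.lo+B.lo = [-1.8+0, 8.1+0, 6.7+0] = [-1.800,8.100,6.700]
hi = A.hi+B.hi = [2.6+3.8, 24.5+6.4, 17.7+9.5] = [6.400,30.900,27.200]
diag = √(8.2²+22.8²+20.5²) = √1007.33 = 31.738

min=[-1.800,8.100,6.700] max=[6.400,30.900,27.200] diag=31.738


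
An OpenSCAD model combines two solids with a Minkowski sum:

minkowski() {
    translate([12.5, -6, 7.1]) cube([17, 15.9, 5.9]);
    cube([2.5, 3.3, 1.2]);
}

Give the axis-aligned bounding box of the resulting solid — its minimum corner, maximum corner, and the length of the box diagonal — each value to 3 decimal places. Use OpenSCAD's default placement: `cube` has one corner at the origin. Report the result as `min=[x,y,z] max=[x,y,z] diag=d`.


min=[12.500,-6.000,7.100] max=[32.000,13.200,14.200] diag=28.272

A = translate([12.5, -6, 7.1]) cube([17, 15.9, 5.9]) → bbox [12.5,-6,7.1] .. [29.5,9.9,13]
B = cube([2.5, 3.3, 1.2]) → bbox [0,0,0] .. [2.5,3.3,1.2]
lo = A.lo+B.lo = [12.5+0, -6+0, 7.1+0] = [12.500,-6.000,7.100]
hi = A.hi+B.hi = [29.5+2.5, 9.9+3.3, 13+1.2] = [32.000,13.200,14.200]
diag = √(19.5²+19.2²+7.1²) = √799.3 = 28.272


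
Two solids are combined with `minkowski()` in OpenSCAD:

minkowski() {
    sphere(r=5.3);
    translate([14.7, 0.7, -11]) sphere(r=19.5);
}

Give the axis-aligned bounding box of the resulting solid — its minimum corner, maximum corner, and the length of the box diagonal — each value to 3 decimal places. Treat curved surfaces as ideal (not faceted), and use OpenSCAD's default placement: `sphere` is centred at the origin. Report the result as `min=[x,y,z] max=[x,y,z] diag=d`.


A = translate([14.7, 0.7, -11]) sphere(r=19.5) → bbox [-4.8,-18.8,-30.5] .. [34.2,20.2,8.5]
B = sphere(r=5.3) → bbox [-5.3,-5.3,-5.3] .. [5.3,5.3,5.3]
lo = A.lo+B.lo = [-4.8-5.3, -18.8-5.3, -30.5-5.3] = [-10.100,-24.100,-35.800]
hi = A.hi+B.hi = [34.2+5.3, 20.2+5.3, 8.5+5.3] = [39.500,25.500,13.800]
diag = √(49.6²+49.6²+49.6²) = √7380.48 = 85.910

min=[-10.100,-24.100,-35.800] max=[39.500,25.500,13.800] diag=85.910


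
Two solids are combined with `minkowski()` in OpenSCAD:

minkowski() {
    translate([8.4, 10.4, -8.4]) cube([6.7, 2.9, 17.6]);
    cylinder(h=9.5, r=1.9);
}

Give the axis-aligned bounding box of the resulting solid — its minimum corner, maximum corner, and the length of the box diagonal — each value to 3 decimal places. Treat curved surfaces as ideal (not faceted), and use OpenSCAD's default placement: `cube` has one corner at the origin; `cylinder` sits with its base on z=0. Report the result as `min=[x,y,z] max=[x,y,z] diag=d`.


A = translate([8.4, 10.4, -8.4]) cube([6.7, 2.9, 17.6]) → bbox [8.4,10.4,-8.4] .. [15.1,13.3,9.2]
B = cylinder(h=9.5, r=1.9) → bbox [-1.9,-1.9,0] .. [1.9,1.9,9.5]
lo = A.lo+B.lo = [8.4-1.9, 10.4-1.9, -8.4+0] = [6.500,8.500,-8.400]
hi = A.hi+B.hi = [15.1+1.9, 13.3+1.9, 9.2+9.5] = [17.000,15.200,18.700]
diag = √(10.5²+6.7²+27.1²) = √889.55 = 29.825

min=[6.500,8.500,-8.400] max=[17.000,15.200,18.700] diag=29.825


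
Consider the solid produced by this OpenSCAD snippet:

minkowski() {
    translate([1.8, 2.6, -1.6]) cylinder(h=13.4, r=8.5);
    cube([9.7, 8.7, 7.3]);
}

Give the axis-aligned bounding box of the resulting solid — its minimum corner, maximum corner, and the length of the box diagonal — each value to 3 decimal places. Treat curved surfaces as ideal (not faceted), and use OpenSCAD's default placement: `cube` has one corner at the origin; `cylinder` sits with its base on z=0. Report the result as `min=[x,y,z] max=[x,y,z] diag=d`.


min=[-6.700,-5.900,-1.600] max=[20.000,19.800,19.100] diag=42.448

A = translate([1.8, 2.6, -1.6]) cylinder(h=13.4, r=8.5) → bbox [-6.7,-5.9,-1.6] .. [10.3,11.1,11.8]
B = cube([9.7, 8.7, 7.3]) → bbox [0,0,0] .. [9.7,8.7,7.3]
lo = A.lo+B.lo = [-6.7+0, -5.9+0, -1.6+0] = [-6.700,-5.900,-1.600]
hi = A.hi+B.hi = [10.3+9.7, 11.1+8.7, 11.8+7.3] = [20.000,19.800,19.100]
diag = √(26.7²+25.7²+20.7²) = √1801.87 = 42.448


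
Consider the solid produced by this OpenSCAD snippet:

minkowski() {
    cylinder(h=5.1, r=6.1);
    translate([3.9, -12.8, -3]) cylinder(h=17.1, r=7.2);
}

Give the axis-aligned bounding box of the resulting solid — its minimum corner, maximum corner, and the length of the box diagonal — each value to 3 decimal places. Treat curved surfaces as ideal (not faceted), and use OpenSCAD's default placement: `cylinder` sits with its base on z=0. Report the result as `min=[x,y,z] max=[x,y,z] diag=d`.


min=[-9.400,-26.100,-3.000] max=[17.200,0.500,19.200] diag=43.680

A = translate([3.9, -12.8, -3]) cylinder(h=17.1, r=7.2) → bbox [-3.3,-20,-3] .. [11.1,-5.6,14.1]
B = cylinder(h=5.1, r=6.1) → bbox [-6.1,-6.1,0] .. [6.1,6.1,5.1]
lo = A.lo+B.lo = [-3.3-6.1, -20-6.1, -3+0] = [-9.400,-26.100,-3.000]
hi = A.hi+B.hi = [11.1+6.1, -5.6+6.1, 14.1+5.1] = [17.200,0.500,19.200]
diag = √(26.6²+26.6²+22.2²) = √1907.96 = 43.680


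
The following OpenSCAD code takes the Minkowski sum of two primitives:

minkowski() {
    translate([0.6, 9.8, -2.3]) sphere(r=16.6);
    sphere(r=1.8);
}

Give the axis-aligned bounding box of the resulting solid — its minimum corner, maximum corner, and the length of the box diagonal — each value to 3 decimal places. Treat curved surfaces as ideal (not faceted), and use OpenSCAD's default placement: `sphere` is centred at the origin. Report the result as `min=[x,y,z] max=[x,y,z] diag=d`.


A = translate([0.6, 9.8, -2.3]) sphere(r=16.6) → bbox [-16,-6.8,-18.9] .. [17.2,26.4,14.3]
B = sphere(r=1.8) → bbox [-1.8,-1.8,-1.8] .. [1.8,1.8,1.8]
lo = A.lo+B.lo = [-16-1.8, -6.8-1.8, -18.9-1.8] = [-17.800,-8.600,-20.700]
hi = A.hi+B.hi = [17.2+1.8, 26.4+1.8, 14.3+1.8] = [19.000,28.200,16.100]
diag = √(36.8²+36.8²+36.8²) = √4062.72 = 63.739

min=[-17.800,-8.600,-20.700] max=[19.000,28.200,16.100] diag=63.739


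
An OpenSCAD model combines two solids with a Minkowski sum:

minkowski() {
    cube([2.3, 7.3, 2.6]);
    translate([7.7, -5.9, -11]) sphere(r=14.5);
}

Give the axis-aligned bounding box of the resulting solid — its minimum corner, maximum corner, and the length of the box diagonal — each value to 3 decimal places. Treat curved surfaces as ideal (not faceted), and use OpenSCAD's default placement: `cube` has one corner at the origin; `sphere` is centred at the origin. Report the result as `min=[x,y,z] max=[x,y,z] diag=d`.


A = translate([7.7, -5.9, -11]) sphere(r=14.5) → bbox [-6.8,-20.4,-25.5] .. [22.2,8.6,3.5]
B = cube([2.3, 7.3, 2.6]) → bbox [0,0,0] .. [2.3,7.3,2.6]
lo = A.lo+B.lo = [-6.8+0, -20.4+0, -25.5+0] = [-6.800,-20.400,-25.500]
hi = A.hi+B.hi = [22.2+2.3, 8.6+7.3, 3.5+2.6] = [24.500,15.900,6.100]
diag = √(31.3²+36.3²+31.6²) = √3295.94 = 57.410

min=[-6.800,-20.400,-25.500] max=[24.500,15.900,6.100] diag=57.410


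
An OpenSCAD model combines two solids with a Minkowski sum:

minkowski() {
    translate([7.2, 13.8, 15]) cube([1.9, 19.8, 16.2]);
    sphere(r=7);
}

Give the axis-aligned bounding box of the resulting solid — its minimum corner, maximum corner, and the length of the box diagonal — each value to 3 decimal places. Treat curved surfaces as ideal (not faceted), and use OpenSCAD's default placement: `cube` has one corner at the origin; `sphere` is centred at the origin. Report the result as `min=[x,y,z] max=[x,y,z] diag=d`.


A = translate([7.2, 13.8, 15]) cube([1.9, 19.8, 16.2]) → bbox [7.2,13.8,15] .. [9.1,33.6,31.2]
B = sphere(r=7) → bbox [-7,-7,-7] .. [7,7,7]
lo = A.lo+B.lo = [7.2-7, 13.8-7, 15-7] = [0.200,6.800,8.000]
hi = A.hi+B.hi = [9.1+7, 33.6+7, 31.2+7] = [16.100,40.600,38.200]
diag = √(15.9²+33.8²+30.2²) = √2307.29 = 48.034

min=[0.200,6.800,8.000] max=[16.100,40.600,38.200] diag=48.034


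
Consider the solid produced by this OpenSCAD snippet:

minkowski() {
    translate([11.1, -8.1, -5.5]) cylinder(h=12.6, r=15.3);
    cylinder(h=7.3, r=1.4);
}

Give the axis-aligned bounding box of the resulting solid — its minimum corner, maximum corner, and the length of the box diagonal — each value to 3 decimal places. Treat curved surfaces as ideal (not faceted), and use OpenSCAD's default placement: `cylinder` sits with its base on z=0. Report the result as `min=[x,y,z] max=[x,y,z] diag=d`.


A = translate([11.1, -8.1, -5.5]) cylinder(h=12.6, r=15.3) → bbox [-4.2,-23.4,-5.5] .. [26.4,7.2,7.1]
B = cylinder(h=7.3, r=1.4) → bbox [-1.4,-1.4,0] .. [1.4,1.4,7.3]
lo = A.lo+B.lo = [-4.2-1.4, -23.4-1.4, -5.5+0] = [-5.600,-24.800,-5.500]
hi = A.hi+B.hi = [26.4+1.4, 7.2+1.4, 7.1+7.3] = [27.800,8.600,14.400]
diag = √(33.4²+33.4²+19.9²) = √2627.13 = 51.256

min=[-5.600,-24.800,-5.500] max=[27.800,8.600,14.400] diag=51.256


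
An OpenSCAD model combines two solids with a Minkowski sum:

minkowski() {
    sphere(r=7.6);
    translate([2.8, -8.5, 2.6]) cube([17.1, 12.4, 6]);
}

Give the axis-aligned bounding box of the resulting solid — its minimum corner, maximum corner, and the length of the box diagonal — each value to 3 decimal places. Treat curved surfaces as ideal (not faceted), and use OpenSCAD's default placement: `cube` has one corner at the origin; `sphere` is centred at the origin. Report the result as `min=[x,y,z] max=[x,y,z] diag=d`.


min=[-4.800,-16.100,-5.000] max=[27.500,11.500,16.200] diag=47.481

A = translate([2.8, -8.5, 2.6]) cube([17.1, 12.4, 6]) → bbox [2.8,-8.5,2.6] .. [19.9,3.9,8.6]
B = sphere(r=7.6) → bbox [-7.6,-7.6,-7.6] .. [7.6,7.6,7.6]
lo = A.lo+B.lo = [2.8-7.6, -8.5-7.6, 2.6-7.6] = [-4.800,-16.100,-5.000]
hi = A.hi+B.hi = [19.9+7.6, 3.9+7.6, 8.6+7.6] = [27.500,11.500,16.200]
diag = √(32.3²+27.6²+21.2²) = √2254.49 = 47.481


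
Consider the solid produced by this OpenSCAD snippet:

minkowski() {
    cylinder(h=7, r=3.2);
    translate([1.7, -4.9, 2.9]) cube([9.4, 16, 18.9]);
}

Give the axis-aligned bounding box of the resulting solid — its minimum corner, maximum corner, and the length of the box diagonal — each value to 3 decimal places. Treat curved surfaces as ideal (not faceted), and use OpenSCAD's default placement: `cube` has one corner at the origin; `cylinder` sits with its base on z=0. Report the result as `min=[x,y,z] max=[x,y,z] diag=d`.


min=[-1.500,-8.100,2.900] max=[14.300,14.300,28.800] diag=37.712

A = translate([1.7, -4.9, 2.9]) cube([9.4, 16, 18.9]) → bbox [1.7,-4.9,2.9] .. [11.1,11.1,21.8]
B = cylinder(h=7, r=3.2) → bbox [-3.2,-3.2,0] .. [3.2,3.2,7]
lo = A.lo+B.lo = [1.7-3.2, -4.9-3.2, 2.9+0] = [-1.500,-8.100,2.900]
hi = A.hi+B.hi = [11.1+3.2, 11.1+3.2, 21.8+7] = [14.300,14.300,28.800]
diag = √(15.8²+22.4²+25.9²) = √1422.21 = 37.712


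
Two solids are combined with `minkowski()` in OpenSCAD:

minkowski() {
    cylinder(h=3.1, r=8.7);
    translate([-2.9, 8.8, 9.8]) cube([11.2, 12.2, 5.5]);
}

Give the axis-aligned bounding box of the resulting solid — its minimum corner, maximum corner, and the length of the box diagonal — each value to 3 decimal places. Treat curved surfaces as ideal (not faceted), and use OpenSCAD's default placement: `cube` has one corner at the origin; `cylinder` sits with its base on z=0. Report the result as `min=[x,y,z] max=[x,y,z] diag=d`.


min=[-11.600,0.100,9.800] max=[17.000,29.700,18.400] diag=42.049

A = translate([-2.9, 8.8, 9.8]) cube([11.2, 12.2, 5.5]) → bbox [-2.9,8.8,9.8] .. [8.3,21,15.3]
B = cylinder(h=3.1, r=8.7) → bbox [-8.7,-8.7,0] .. [8.7,8.7,3.1]
lo = A.lo+B.lo = [-2.9-8.7, 8.8-8.7, 9.8+0] = [-11.600,0.100,9.800]
hi = A.hi+B.hi = [8.3+8.7, 21+8.7, 15.3+3.1] = [17.000,29.700,18.400]
diag = √(28.6²+29.6²+8.6²) = √1768.08 = 42.049


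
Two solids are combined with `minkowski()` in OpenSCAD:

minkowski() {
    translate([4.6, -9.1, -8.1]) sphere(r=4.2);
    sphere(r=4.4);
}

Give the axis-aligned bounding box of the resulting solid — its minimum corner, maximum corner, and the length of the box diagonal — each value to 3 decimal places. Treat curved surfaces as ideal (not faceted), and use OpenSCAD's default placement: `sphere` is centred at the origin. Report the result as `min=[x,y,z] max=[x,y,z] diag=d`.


A = translate([4.6, -9.1, -8.1]) sphere(r=4.2) → bbox [0.4,-13.3,-12.3] .. [8.8,-4.9,-3.9]
B = sphere(r=4.4) → bbox [-4.4,-4.4,-4.4] .. [4.4,4.4,4.4]
lo = A.lo+B.lo = [0.4-4.4, -13.3-4.4, -12.3-4.4] = [-4.000,-17.700,-16.700]
hi = A.hi+B.hi = [8.8+4.4, -4.9+4.4, -3.9+4.4] = [13.200,-0.500,0.500]
diag = √(17.2²+17.2²+17.2²) = √887.52 = 29.791

min=[-4.000,-17.700,-16.700] max=[13.200,-0.500,0.500] diag=29.791


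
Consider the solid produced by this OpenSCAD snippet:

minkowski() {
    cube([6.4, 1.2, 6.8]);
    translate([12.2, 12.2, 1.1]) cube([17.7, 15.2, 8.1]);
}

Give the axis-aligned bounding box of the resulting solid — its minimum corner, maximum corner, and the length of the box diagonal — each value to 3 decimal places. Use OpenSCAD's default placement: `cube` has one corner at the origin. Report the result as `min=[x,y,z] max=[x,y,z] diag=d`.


min=[12.200,12.200,1.100] max=[36.300,28.600,16.000] diag=32.738

A = translate([12.2, 12.2, 1.1]) cube([17.7, 15.2, 8.1]) → bbox [12.2,12.2,1.1] .. [29.9,27.4,9.2]
B = cube([6.4, 1.2, 6.8]) → bbox [0,0,0] .. [6.4,1.2,6.8]
lo = A.lo+B.lo = [12.2+0, 12.2+0, 1.1+0] = [12.200,12.200,1.100]
hi = A.hi+B.hi = [29.9+6.4, 27.4+1.2, 9.2+6.8] = [36.300,28.600,16.000]
diag = √(24.1²+16.4²+14.9²) = √1071.78 = 32.738


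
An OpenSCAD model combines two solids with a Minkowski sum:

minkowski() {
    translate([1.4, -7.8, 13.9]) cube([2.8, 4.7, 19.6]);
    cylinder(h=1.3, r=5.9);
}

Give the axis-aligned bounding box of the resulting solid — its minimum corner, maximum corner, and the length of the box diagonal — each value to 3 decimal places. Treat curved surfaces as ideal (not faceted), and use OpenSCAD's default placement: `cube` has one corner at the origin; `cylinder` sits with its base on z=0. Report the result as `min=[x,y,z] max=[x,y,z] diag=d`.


min=[-4.500,-13.700,13.900] max=[10.100,2.800,34.800] diag=30.368

A = translate([1.4, -7.8, 13.9]) cube([2.8, 4.7, 19.6]) → bbox [1.4,-7.8,13.9] .. [4.2,-3.1,33.5]
B = cylinder(h=1.3, r=5.9) → bbox [-5.9,-5.9,0] .. [5.9,5.9,1.3]
lo = A.lo+B.lo = [1.4-5.9, -7.8-5.9, 13.9+0] = [-4.500,-13.700,13.900]
hi = A.hi+B.hi = [4.2+5.9, -3.1+5.9, 33.5+1.3] = [10.100,2.800,34.800]
diag = √(14.6²+16.5²+20.9²) = √922.22 = 30.368


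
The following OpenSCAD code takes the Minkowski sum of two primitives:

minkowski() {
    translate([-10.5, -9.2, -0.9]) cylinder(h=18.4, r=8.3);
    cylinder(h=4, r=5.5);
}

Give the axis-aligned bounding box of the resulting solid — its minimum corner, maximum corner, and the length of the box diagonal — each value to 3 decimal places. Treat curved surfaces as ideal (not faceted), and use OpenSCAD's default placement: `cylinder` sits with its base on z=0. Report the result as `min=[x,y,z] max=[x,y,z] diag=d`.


min=[-24.300,-23.000,-0.900] max=[3.300,4.600,21.500] diag=45.003

A = translate([-10.5, -9.2, -0.9]) cylinder(h=18.4, r=8.3) → bbox [-18.8,-17.5,-0.9] .. [-2.2,-0.9,17.5]
B = cylinder(h=4, r=5.5) → bbox [-5.5,-5.5,0] .. [5.5,5.5,4]
lo = A.lo+B.lo = [-18.8-5.5, -17.5-5.5, -0.9+0] = [-24.300,-23.000,-0.900]
hi = A.hi+B.hi = [-2.2+5.5, -0.9+5.5, 17.5+4] = [3.300,4.600,21.500]
diag = √(27.6²+27.6²+22.4²) = √2025.28 = 45.003


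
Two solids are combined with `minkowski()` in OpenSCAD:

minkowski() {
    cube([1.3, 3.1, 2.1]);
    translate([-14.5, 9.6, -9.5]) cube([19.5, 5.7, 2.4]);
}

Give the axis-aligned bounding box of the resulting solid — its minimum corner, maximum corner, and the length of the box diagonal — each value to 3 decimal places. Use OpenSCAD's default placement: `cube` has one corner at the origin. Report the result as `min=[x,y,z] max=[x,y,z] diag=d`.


min=[-14.500,9.600,-9.500] max=[6.300,18.400,-5.000] diag=23.029

A = translate([-14.5, 9.6, -9.5]) cube([19.5, 5.7, 2.4]) → bbox [-14.5,9.6,-9.5] .. [5,15.3,-7.1]
B = cube([1.3, 3.1, 2.1]) → bbox [0,0,0] .. [1.3,3.1,2.1]
lo = A.lo+B.lo = [-14.5+0, 9.6+0, -9.5+0] = [-14.500,9.600,-9.500]
hi = A.hi+B.hi = [5+1.3, 15.3+3.1, -7.1+2.1] = [6.300,18.400,-5.000]
diag = √(20.8²+8.8²+4.5²) = √530.33 = 23.029


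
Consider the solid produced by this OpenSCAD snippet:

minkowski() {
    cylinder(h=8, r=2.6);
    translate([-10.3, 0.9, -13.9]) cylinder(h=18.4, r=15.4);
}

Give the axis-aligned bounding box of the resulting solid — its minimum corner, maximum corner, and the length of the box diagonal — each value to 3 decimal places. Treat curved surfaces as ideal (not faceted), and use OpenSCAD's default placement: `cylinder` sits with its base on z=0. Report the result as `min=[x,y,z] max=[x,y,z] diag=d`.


A = translate([-10.3, 0.9, -13.9]) cylinder(h=18.4, r=15.4) → bbox [-25.7,-14.5,-13.9] .. [5.1,16.3,4.5]
B = cylinder(h=8, r=2.6) → bbox [-2.6,-2.6,0] .. [2.6,2.6,8]
lo = A.lo+B.lo = [-25.7-2.6, -14.5-2.6, -13.9+0] = [-28.300,-17.100,-13.900]
hi = A.hi+B.hi = [5.1+2.6, 16.3+2.6, 4.5+8] = [7.700,18.900,12.500]
diag = √(36²+36²+26.4²) = √3288.96 = 57.349

min=[-28.300,-17.100,-13.900] max=[7.700,18.900,12.500] diag=57.349


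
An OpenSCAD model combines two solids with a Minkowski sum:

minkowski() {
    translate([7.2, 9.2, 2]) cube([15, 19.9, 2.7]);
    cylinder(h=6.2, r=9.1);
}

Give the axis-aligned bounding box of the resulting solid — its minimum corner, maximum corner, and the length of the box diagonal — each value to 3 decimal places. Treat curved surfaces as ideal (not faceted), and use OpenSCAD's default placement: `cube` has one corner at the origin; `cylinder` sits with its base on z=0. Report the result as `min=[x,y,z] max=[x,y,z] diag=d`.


min=[-1.900,0.100,2.000] max=[31.300,38.200,10.900] diag=51.313

A = translate([7.2, 9.2, 2]) cube([15, 19.9, 2.7]) → bbox [7.2,9.2,2] .. [22.2,29.1,4.7]
B = cylinder(h=6.2, r=9.1) → bbox [-9.1,-9.1,0] .. [9.1,9.1,6.2]
lo = A.lo+B.lo = [7.2-9.1, 9.2-9.1, 2+0] = [-1.900,0.100,2.000]
hi = A.hi+B.hi = [22.2+9.1, 29.1+9.1, 4.7+6.2] = [31.300,38.200,10.900]
diag = √(33.2²+38.1²+8.9²) = √2633.06 = 51.313


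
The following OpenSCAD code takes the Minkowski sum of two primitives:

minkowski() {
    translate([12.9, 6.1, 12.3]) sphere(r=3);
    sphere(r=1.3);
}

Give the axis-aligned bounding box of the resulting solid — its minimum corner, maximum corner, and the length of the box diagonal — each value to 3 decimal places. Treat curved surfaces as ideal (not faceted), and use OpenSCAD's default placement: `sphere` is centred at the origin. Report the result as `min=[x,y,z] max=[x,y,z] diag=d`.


A = translate([12.9, 6.1, 12.3]) sphere(r=3) → bbox [9.9,3.1,9.3] .. [15.9,9.1,15.3]
B = sphere(r=1.3) → bbox [-1.3,-1.3,-1.3] .. [1.3,1.3,1.3]
lo = A.lo+B.lo = [9.9-1.3, 3.1-1.3, 9.3-1.3] = [8.600,1.800,8.000]
hi = A.hi+B.hi = [15.9+1.3, 9.1+1.3, 15.3+1.3] = [17.200,10.400,16.600]
diag = √(8.6²+8.6²+8.6²) = √221.88 = 14.896

min=[8.600,1.800,8.000] max=[17.200,10.400,16.600] diag=14.896


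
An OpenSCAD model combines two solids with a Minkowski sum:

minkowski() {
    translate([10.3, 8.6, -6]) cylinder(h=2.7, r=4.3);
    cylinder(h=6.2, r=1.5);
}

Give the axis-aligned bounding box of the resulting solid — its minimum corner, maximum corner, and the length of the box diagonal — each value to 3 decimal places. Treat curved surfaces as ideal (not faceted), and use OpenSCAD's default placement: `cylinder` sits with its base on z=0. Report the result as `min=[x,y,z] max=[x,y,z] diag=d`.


A = translate([10.3, 8.6, -6]) cylinder(h=2.7, r=4.3) → bbox [6,4.3,-6] .. [14.6,12.9,-3.3]
B = cylinder(h=6.2, r=1.5) → bbox [-1.5,-1.5,0] .. [1.5,1.5,6.2]
lo = A.lo+B.lo = [6-1.5, 4.3-1.5, -6+0] = [4.500,2.800,-6.000]
hi = A.hi+B.hi = [14.6+1.5, 12.9+1.5, -3.3+6.2] = [16.100,14.400,2.900]
diag = √(11.6²+11.6²+8.9²) = √348.33 = 18.664

min=[4.500,2.800,-6.000] max=[16.100,14.400,2.900] diag=18.664


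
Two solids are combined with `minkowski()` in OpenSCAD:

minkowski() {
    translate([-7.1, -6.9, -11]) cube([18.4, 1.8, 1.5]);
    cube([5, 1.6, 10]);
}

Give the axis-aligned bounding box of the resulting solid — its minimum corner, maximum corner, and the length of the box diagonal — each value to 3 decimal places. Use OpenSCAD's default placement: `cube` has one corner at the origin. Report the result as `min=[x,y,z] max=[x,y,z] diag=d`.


A = translate([-7.1, -6.9, -11]) cube([18.4, 1.8, 1.5]) → bbox [-7.1,-6.9,-11] .. [11.3,-5.1,-9.5]
B = cube([5, 1.6, 10]) → bbox [0,0,0] .. [5,1.6,10]
lo = A.lo+B.lo = [-7.1+0, -6.9+0, -11+0] = [-7.100,-6.900,-11.000]
hi = A.hi+B.hi = [11.3+5, -5.1+1.6, -9.5+10] = [16.300,-3.500,0.500]
diag = √(23.4²+3.4²+11.5²) = √691.37 = 26.294

min=[-7.100,-6.900,-11.000] max=[16.300,-3.500,0.500] diag=26.294


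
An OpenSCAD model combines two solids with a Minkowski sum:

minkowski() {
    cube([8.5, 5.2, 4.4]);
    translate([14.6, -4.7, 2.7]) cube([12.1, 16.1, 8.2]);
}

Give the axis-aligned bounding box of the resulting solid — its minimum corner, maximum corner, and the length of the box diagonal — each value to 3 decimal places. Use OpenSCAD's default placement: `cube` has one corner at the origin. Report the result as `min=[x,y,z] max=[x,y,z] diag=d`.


min=[14.600,-4.700,2.700] max=[35.200,16.600,15.300] diag=32.200

A = translate([14.6, -4.7, 2.7]) cube([12.1, 16.1, 8.2]) → bbox [14.6,-4.7,2.7] .. [26.7,11.4,10.9]
B = cube([8.5, 5.2, 4.4]) → bbox [0,0,0] .. [8.5,5.2,4.4]
lo = A.lo+B.lo = [14.6+0, -4.7+0, 2.7+0] = [14.600,-4.700,2.700]
hi = A.hi+B.hi = [26.7+8.5, 11.4+5.2, 10.9+4.4] = [35.200,16.600,15.300]
diag = √(20.6²+21.3²+12.6²) = √1036.81 = 32.200


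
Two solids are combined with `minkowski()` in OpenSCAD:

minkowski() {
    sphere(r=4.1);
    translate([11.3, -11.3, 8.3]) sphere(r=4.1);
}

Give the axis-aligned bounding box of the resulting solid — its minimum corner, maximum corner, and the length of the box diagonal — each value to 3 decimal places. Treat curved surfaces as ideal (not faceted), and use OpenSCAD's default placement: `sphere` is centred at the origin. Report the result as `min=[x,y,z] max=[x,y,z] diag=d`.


min=[3.100,-19.500,0.100] max=[19.500,-3.100,16.500] diag=28.406

A = translate([11.3, -11.3, 8.3]) sphere(r=4.1) → bbox [7.2,-15.4,4.2] .. [15.4,-7.2,12.4]
B = sphere(r=4.1) → bbox [-4.1,-4.1,-4.1] .. [4.1,4.1,4.1]
lo = A.lo+B.lo = [7.2-4.1, -15.4-4.1, 4.2-4.1] = [3.100,-19.500,0.100]
hi = A.hi+B.hi = [15.4+4.1, -7.2+4.1, 12.4+4.1] = [19.500,-3.100,16.500]
diag = √(16.4²+16.4²+16.4²) = √806.88 = 28.406


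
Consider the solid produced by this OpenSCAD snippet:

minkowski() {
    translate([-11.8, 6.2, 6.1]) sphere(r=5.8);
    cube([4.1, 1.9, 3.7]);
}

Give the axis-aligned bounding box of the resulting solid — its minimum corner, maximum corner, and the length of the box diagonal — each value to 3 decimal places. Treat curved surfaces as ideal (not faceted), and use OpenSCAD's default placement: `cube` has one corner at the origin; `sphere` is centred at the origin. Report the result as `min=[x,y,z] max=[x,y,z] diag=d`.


A = translate([-11.8, 6.2, 6.1]) sphere(r=5.8) → bbox [-17.6,0.4,0.3] .. [-6,12,11.9]
B = cube([4.1, 1.9, 3.7]) → bbox [0,0,0] .. [4.1,1.9,3.7]
lo = A.lo+B.lo = [-17.6+0, 0.4+0, 0.3+0] = [-17.600,0.400,0.300]
hi = A.hi+B.hi = [-6+4.1, 12+1.9, 11.9+3.7] = [-1.900,13.900,15.600]
diag = √(15.7²+13.5²+15.3²) = √662.83 = 25.745

min=[-17.600,0.400,0.300] max=[-1.900,13.900,15.600] diag=25.745


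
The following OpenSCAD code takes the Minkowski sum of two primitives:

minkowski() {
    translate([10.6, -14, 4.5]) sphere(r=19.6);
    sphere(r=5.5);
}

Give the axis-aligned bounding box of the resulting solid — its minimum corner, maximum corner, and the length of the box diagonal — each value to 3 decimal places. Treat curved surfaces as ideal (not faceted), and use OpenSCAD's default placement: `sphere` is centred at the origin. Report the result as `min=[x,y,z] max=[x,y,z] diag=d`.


A = translate([10.6, -14, 4.5]) sphere(r=19.6) → bbox [-9,-33.6,-15.1] .. [30.2,5.6,24.1]
B = sphere(r=5.5) → bbox [-5.5,-5.5,-5.5] .. [5.5,5.5,5.5]
lo = A.lo+B.lo = [-9-5.5, -33.6-5.5, -15.1-5.5] = [-14.500,-39.100,-20.600]
hi = A.hi+B.hi = [30.2+5.5, 5.6+5.5, 24.1+5.5] = [35.700,11.100,29.600]
diag = √(50.2²+50.2²+50.2²) = √7560.12 = 86.949

min=[-14.500,-39.100,-20.600] max=[35.700,11.100,29.600] diag=86.949


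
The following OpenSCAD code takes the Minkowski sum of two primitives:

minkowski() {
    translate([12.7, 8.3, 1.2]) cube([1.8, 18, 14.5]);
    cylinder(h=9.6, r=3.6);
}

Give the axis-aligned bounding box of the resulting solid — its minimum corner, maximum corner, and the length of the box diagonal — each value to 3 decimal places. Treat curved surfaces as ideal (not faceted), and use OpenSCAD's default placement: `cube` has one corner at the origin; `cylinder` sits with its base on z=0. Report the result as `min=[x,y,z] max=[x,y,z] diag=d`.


A = translate([12.7, 8.3, 1.2]) cube([1.8, 18, 14.5]) → bbox [12.7,8.3,1.2] .. [14.5,26.3,15.7]
B = cylinder(h=9.6, r=3.6) → bbox [-3.6,-3.6,0] .. [3.6,3.6,9.6]
lo = A.lo+B.lo = [12.7-3.6, 8.3-3.6, 1.2+0] = [9.100,4.700,1.200]
hi = A.hi+B.hi = [14.5+3.6, 26.3+3.6, 15.7+9.6] = [18.100,29.900,25.300]
diag = √(9²+25.2²+24.1²) = √1296.85 = 36.012

min=[9.100,4.700,1.200] max=[18.100,29.900,25.300] diag=36.012


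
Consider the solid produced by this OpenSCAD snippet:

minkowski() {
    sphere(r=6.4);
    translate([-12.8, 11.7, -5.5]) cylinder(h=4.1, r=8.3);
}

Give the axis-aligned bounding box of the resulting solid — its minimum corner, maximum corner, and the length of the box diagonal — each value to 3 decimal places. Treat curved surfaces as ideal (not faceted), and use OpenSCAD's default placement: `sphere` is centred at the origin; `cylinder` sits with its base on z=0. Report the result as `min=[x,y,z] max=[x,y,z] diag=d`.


A = translate([-12.8, 11.7, -5.5]) cylinder(h=4.1, r=8.3) → bbox [-21.1,3.4,-5.5] .. [-4.5,20,-1.4]
B = sphere(r=6.4) → bbox [-6.4,-6.4,-6.4] .. [6.4,6.4,6.4]
lo = A.lo+B.lo = [-21.1-6.4, 3.4-6.4, -5.5-6.4] = [-27.500,-3.000,-11.900]
hi = A.hi+B.hi = [-4.5+6.4, 20+6.4, -1.4+6.4] = [1.900,26.400,5.000]
diag = √(29.4²+29.4²+16.9²) = √2014.33 = 44.881

min=[-27.500,-3.000,-11.900] max=[1.900,26.400,5.000] diag=44.881


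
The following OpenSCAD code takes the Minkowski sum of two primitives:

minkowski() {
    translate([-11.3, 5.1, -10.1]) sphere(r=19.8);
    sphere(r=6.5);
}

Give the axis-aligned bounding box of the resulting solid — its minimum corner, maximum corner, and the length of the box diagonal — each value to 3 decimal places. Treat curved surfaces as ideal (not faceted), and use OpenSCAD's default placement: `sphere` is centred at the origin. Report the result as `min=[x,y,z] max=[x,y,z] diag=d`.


A = translate([-11.3, 5.1, -10.1]) sphere(r=19.8) → bbox [-31.1,-14.7,-29.9] .. [8.5,24.9,9.7]
B = sphere(r=6.5) → bbox [-6.5,-6.5,-6.5] .. [6.5,6.5,6.5]
lo = A.lo+B.lo = [-31.1-6.5, -14.7-6.5, -29.9-6.5] = [-37.600,-21.200,-36.400]
hi = A.hi+B.hi = [8.5+6.5, 24.9+6.5, 9.7+6.5] = [15.000,31.400,16.200]
diag = √(52.6²+52.6²+52.6²) = √8300.28 = 91.106

min=[-37.600,-21.200,-36.400] max=[15.000,31.400,16.200] diag=91.106


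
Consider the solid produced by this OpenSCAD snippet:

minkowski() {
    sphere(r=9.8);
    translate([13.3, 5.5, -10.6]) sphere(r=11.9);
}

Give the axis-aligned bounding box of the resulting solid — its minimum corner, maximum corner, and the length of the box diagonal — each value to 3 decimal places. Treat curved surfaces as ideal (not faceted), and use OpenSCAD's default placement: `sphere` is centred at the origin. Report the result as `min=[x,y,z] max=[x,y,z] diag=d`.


min=[-8.400,-16.200,-32.300] max=[35.000,27.200,11.100] diag=75.171

A = translate([13.3, 5.5, -10.6]) sphere(r=11.9) → bbox [1.4,-6.4,-22.5] .. [25.2,17.4,1.3]
B = sphere(r=9.8) → bbox [-9.8,-9.8,-9.8] .. [9.8,9.8,9.8]
lo = A.lo+B.lo = [1.4-9.8, -6.4-9.8, -22.5-9.8] = [-8.400,-16.200,-32.300]
hi = A.hi+B.hi = [25.2+9.8, 17.4+9.8, 1.3+9.8] = [35.000,27.200,11.100]
diag = √(43.4²+43.4²+43.4²) = √5650.68 = 75.171


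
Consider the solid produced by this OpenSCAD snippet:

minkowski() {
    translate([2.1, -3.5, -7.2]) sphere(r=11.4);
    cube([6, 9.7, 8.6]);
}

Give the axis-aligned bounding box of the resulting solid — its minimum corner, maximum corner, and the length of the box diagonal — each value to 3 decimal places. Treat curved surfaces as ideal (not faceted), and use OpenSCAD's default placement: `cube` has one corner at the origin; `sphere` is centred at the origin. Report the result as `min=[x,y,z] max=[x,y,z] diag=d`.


min=[-9.300,-14.900,-18.600] max=[19.500,17.600,12.800] diag=53.588

A = translate([2.1, -3.5, -7.2]) sphere(r=11.4) → bbox [-9.3,-14.9,-18.6] .. [13.5,7.9,4.2]
B = cube([6, 9.7, 8.6]) → bbox [0,0,0] .. [6,9.7,8.6]
lo = A.lo+B.lo = [-9.3+0, -14.9+0, -18.6+0] = [-9.300,-14.900,-18.600]
hi = A.hi+B.hi = [13.5+6, 7.9+9.7, 4.2+8.6] = [19.500,17.600,12.800]
diag = √(28.8²+32.5²+31.4²) = √2871.65 = 53.588


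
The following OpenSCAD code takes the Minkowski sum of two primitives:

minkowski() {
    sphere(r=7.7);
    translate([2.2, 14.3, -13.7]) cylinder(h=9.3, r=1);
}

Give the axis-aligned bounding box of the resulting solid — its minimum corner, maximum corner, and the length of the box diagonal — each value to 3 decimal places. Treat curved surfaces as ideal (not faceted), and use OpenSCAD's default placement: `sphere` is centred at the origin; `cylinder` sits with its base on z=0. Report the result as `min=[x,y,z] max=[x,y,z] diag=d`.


min=[-6.500,5.600,-21.400] max=[10.900,23.000,3.300] diag=34.866

A = translate([2.2, 14.3, -13.7]) cylinder(h=9.3, r=1) → bbox [1.2,13.3,-13.7] .. [3.2,15.3,-4.4]
B = sphere(r=7.7) → bbox [-7.7,-7.7,-7.7] .. [7.7,7.7,7.7]
lo = A.lo+B.lo = [1.2-7.7, 13.3-7.7, -13.7-7.7] = [-6.500,5.600,-21.400]
hi = A.hi+B.hi = [3.2+7.7, 15.3+7.7, -4.4+7.7] = [10.900,23.000,3.300]
diag = √(17.4²+17.4²+24.7²) = √1215.61 = 34.866


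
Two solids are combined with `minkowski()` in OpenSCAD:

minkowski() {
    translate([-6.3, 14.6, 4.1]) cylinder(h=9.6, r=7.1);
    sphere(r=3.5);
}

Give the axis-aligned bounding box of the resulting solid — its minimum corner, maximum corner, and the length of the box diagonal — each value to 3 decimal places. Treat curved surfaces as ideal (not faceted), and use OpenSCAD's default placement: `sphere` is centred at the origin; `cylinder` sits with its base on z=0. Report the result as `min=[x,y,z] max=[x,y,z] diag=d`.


min=[-16.900,4.000,0.600] max=[4.300,25.200,17.200] diag=34.270

A = translate([-6.3, 14.6, 4.1]) cylinder(h=9.6, r=7.1) → bbox [-13.4,7.5,4.1] .. [0.8,21.7,13.7]
B = sphere(r=3.5) → bbox [-3.5,-3.5,-3.5] .. [3.5,3.5,3.5]
lo = A.lo+B.lo = [-13.4-3.5, 7.5-3.5, 4.1-3.5] = [-16.900,4.000,0.600]
hi = A.hi+B.hi = [0.8+3.5, 21.7+3.5, 13.7+3.5] = [4.300,25.200,17.200]
diag = √(21.2²+21.2²+16.6²) = √1174.44 = 34.270


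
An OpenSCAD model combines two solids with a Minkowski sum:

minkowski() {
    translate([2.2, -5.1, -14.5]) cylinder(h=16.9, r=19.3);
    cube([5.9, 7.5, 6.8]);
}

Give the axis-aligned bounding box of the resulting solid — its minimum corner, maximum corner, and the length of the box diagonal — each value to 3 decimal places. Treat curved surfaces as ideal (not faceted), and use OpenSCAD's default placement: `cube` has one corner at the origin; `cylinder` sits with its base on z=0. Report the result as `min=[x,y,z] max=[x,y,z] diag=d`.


A = translate([2.2, -5.1, -14.5]) cylinder(h=16.9, r=19.3) → bbox [-17.1,-24.4,-14.5] .. [21.5,14.2,2.4]
B = cube([5.9, 7.5, 6.8]) → bbox [0,0,0] .. [5.9,7.5,6.8]
lo = A.lo+B.lo = [-17.1+0, -24.4+0, -14.5+0] = [-17.100,-24.400,-14.500]
hi = A.hi+B.hi = [21.5+5.9, 14.2+7.5, 2.4+6.8] = [27.400,21.700,9.200]
diag = √(44.5²+46.1²+23.7²) = √4667.15 = 68.317

min=[-17.100,-24.400,-14.500] max=[27.400,21.700,9.200] diag=68.317
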